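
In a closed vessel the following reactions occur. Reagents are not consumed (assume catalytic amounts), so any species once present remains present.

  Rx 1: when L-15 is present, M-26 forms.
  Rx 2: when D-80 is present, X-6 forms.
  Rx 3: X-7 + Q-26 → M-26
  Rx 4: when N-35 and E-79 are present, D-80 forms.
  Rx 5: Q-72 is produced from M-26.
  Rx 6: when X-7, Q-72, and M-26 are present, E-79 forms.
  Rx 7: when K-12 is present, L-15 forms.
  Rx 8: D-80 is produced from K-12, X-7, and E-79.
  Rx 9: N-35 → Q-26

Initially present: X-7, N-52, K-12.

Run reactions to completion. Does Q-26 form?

Q-26 would need N-35 (Rx 9), but N-35 never forms.

No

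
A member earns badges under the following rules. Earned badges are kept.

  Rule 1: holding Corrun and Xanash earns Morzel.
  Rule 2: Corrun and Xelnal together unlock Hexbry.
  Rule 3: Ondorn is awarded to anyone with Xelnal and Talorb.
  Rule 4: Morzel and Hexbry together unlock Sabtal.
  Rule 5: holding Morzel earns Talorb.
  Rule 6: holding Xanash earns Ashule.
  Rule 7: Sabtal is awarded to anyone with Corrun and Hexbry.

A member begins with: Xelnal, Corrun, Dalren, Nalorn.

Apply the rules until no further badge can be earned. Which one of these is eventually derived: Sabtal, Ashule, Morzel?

With Corrun and Xelnal, Hexbry is earned (Rule 2).
With Corrun and Hexbry, Sabtal is earned (Rule 7).
Ashule would need Xanash (Rule 6), but Xanash is never earned. Morzel would need Corrun and Xanash (Rule 1), but Xanash is never earned.

Sabtal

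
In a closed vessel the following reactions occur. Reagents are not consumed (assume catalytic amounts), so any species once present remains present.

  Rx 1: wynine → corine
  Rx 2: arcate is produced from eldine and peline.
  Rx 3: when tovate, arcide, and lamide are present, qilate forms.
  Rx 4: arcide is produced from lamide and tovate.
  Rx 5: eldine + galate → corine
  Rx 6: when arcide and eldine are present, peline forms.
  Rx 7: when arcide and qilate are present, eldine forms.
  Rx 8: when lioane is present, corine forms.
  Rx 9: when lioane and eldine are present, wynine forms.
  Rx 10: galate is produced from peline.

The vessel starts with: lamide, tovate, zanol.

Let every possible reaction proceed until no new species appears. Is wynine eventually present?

wynine would need lioane and eldine (Rx 9), but lioane never forms.

No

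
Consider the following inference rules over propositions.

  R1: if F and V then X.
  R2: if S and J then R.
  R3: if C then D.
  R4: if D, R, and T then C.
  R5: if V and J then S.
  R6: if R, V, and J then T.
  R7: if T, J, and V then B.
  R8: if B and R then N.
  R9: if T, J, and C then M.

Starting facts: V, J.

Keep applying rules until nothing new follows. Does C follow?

No

C would need D, R, and T (R4), but D is never established.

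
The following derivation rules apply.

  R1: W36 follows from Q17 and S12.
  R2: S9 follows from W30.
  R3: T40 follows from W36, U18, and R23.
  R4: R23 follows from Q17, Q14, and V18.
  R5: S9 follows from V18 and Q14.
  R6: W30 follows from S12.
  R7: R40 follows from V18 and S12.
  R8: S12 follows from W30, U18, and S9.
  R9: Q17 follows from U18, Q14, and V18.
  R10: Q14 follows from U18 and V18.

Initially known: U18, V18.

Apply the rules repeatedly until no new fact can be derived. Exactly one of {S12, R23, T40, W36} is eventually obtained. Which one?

U18 and V18 hold, so Q14 follows (R10).
U18, Q14, and V18 hold, so Q17 follows (R9).
From Q17, Q14, and V18, R4 gives R23.
S12 would need W30, U18, and S9 (R8), but W30 is never established. W36 would need Q17 and S12 (R1), but S12 is never established. T40 would need W36, U18, and R23 (R3), but W36 is never established.

R23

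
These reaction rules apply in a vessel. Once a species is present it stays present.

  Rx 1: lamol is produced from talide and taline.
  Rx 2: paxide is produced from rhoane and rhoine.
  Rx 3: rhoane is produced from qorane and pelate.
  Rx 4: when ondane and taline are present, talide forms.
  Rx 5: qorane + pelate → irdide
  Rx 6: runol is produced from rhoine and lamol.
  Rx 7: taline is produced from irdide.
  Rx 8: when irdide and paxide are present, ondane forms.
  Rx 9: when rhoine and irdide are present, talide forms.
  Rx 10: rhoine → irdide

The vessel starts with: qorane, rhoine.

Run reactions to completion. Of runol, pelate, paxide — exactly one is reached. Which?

runol

rhoine present → irdide forms (Rx 10).
rhoine and irdide present → talide forms (Rx 9).
irdide present → taline forms (Rx 7).
talide and taline present → lamol forms (Rx 1).
rhoine and lamol present → runol forms (Rx 6).
paxide would need rhoane and rhoine (Rx 2), but rhoane never forms. No rule produces pelate, and it is not given.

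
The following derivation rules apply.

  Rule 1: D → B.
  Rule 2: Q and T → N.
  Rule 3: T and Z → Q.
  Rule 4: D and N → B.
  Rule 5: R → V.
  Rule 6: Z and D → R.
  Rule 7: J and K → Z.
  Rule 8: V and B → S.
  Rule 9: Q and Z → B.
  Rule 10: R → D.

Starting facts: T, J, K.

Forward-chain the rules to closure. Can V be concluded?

No

V would need R (Rule 5), but R is never established.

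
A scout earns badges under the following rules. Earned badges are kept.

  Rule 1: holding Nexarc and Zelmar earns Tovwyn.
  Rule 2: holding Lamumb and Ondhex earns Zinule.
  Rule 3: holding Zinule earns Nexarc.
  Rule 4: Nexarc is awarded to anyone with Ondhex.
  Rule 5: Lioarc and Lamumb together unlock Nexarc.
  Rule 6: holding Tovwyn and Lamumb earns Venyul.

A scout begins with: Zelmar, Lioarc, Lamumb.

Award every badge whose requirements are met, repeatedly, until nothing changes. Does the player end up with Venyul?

With Lioarc and Lamumb, Nexarc is earned (Rule 5).
With Nexarc and Zelmar, Tovwyn is earned (Rule 1).
With Tovwyn and Lamumb, Venyul is earned (Rule 6).

Yes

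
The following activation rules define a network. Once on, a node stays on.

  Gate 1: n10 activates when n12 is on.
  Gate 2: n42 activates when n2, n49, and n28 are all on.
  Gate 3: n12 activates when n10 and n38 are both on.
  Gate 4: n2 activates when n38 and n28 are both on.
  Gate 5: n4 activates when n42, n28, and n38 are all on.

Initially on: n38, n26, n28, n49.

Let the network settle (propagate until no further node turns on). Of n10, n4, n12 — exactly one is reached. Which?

n38 and n28 are on, so n2 activates (Gate 4).
Gate 2: n2, n49, and n28 on → n42 on.
n42, n28, and n38 are on, so n4 activates (Gate 5).
n10 would need n12 (Gate 1), but n12 never turns on. n12 would need n10 and n38 (Gate 3), but n10 never turns on.

n4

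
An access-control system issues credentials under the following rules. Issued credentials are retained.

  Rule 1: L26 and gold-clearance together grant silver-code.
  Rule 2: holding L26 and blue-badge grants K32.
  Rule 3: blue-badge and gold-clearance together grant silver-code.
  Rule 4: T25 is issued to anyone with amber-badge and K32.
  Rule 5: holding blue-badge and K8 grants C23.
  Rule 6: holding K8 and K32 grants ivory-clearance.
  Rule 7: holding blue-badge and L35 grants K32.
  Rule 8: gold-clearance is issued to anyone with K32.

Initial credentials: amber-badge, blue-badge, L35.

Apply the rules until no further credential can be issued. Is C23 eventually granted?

C23 would need blue-badge and K8 (Rule 5), but K8 is never granted.

No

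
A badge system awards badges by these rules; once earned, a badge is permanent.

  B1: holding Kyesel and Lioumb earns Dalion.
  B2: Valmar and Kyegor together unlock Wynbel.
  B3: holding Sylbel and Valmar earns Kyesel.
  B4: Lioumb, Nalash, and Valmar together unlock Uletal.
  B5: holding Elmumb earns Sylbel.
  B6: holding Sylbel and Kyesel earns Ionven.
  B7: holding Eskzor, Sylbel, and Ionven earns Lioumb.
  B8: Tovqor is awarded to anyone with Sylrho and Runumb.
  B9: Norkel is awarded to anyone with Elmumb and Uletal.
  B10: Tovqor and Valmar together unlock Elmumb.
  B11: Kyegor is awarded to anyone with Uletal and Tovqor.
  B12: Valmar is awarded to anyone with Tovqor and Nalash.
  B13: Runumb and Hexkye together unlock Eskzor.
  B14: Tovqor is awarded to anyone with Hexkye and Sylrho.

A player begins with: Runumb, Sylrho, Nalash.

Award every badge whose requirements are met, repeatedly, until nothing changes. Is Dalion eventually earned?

Dalion would need Kyesel and Lioumb (B1), but Lioumb is never earned.

No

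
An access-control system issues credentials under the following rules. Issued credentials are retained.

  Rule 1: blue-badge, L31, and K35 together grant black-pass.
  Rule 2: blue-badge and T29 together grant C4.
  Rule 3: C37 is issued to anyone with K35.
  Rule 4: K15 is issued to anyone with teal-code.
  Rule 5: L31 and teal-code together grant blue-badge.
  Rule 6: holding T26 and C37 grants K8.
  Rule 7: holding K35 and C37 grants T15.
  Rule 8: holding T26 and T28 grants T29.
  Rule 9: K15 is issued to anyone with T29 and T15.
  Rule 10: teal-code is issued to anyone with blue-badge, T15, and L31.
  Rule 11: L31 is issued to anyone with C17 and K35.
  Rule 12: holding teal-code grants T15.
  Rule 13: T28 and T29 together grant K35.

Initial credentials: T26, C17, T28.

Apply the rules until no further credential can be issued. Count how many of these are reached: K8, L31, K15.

3

Holding T26 and T28 grants T29 (Rule 8).
Holding T28 and T29 grants K35 (Rule 13).
Holding K35 grants C37 (Rule 3).
Holding C17 and K35 grants L31 (Rule 11).
Holding T26 and C37 grants K8 (Rule 6).
Holding K35 and C37 grants T15 (Rule 7).
Holding T29 and T15 grants K15 (Rule 9).
K8: reached.
L31: reached.
K15: reached.
All 3 are reached.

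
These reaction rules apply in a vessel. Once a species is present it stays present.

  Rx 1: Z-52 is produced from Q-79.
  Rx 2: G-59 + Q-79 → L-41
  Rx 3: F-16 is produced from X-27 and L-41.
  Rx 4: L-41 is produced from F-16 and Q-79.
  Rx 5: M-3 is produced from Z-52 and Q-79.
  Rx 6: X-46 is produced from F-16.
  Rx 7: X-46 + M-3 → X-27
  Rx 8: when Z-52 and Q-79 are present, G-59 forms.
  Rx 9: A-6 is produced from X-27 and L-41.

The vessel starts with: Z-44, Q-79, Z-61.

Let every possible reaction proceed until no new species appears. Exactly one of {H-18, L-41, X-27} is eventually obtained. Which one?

L-41

Q-79 present → Z-52 forms (Rx 1).
Z-52 and Q-79 present → G-59 forms (Rx 8).
G-59 and Q-79 present → L-41 forms (Rx 2).
No rule produces H-18, and it is not given. X-27 would need X-46 and M-3 (Rx 7), but X-46 never forms.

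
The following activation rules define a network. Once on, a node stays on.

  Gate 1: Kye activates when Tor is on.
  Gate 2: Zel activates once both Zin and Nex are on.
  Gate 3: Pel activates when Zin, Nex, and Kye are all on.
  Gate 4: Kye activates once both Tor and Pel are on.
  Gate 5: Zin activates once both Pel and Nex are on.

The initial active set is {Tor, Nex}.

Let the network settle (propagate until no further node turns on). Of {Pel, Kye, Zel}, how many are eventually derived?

Tor is on, so Kye activates (Gate 1).
Pel would need Zin, Nex, and Kye (Gate 3), but Zin never turns on.
Kye: reached.
Zel would need Zin and Nex (Gate 2), but Zin never turns on.
Reached: Kye — 1 of the 3.

1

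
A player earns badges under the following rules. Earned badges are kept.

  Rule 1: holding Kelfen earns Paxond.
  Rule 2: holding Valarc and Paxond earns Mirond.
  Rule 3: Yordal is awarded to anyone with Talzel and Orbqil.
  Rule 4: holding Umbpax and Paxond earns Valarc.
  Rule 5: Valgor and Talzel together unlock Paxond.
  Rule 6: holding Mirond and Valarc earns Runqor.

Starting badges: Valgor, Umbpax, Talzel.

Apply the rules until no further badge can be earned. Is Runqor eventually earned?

Yes

With Valgor and Talzel, Paxond is earned (Rule 5).
With Umbpax and Paxond, Valarc is earned (Rule 4).
With Valarc and Paxond, Mirond is earned (Rule 2).
With Mirond and Valarc, Runqor is earned (Rule 6).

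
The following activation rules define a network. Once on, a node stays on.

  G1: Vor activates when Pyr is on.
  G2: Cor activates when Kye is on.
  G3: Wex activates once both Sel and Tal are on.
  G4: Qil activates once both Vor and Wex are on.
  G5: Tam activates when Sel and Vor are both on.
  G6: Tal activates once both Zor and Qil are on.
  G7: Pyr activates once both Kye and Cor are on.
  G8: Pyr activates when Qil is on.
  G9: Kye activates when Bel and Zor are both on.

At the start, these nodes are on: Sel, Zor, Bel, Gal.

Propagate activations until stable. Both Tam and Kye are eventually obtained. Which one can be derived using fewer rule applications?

Kye: G9: Bel and Zor on → Kye on. [1 rule application]
Tam: G9: Bel and Zor on → Kye on. Kye is on, so Cor activates (G2). Kye and Cor are on, so Pyr activates (G7). Pyr is on, so Vor activates (G1). G5: Sel and Vor on → Tam on. [5 rule applications]
Kye needs fewer.

Kye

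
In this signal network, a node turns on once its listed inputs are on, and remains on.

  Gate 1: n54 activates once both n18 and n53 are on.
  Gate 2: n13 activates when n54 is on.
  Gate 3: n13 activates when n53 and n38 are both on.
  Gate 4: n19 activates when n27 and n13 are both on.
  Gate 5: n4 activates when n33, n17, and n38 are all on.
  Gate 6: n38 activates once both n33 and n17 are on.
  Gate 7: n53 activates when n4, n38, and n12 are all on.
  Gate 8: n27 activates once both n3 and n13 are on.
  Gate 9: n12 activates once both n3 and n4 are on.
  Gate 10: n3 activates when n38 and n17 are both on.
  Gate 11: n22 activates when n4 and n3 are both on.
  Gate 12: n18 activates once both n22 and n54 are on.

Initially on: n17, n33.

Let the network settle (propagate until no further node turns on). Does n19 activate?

Yes

n33 and n17 are on, so n38 activates (Gate 6).
n33, n17, and n38 are on, so n4 activates (Gate 5).
n38 and n17 are on, so n3 activates (Gate 10).
Gate 9: n3 and n4 on → n12 on.
Gate 7: n4, n38, and n12 on → n53 on.
Gate 3: n53 and n38 on → n13 on.
Gate 8: n3 and n13 on → n27 on.
Gate 4: n27 and n13 on → n19 on.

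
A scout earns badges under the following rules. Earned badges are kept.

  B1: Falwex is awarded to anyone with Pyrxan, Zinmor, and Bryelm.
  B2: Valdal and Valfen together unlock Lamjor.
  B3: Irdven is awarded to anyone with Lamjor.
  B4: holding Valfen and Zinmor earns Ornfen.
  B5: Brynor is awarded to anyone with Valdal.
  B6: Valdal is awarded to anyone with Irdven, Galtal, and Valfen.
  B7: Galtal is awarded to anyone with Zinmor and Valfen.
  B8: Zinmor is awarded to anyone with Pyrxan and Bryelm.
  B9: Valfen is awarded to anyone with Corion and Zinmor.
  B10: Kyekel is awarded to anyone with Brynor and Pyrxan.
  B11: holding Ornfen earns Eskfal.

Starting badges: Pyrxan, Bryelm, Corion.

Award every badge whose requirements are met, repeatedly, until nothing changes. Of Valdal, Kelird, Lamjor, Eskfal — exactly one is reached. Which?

With Pyrxan and Bryelm, Zinmor is earned (B8).
With Corion and Zinmor, Valfen is earned (B9).
With Valfen and Zinmor, Ornfen is earned (B4).
With Ornfen, Eskfal is earned (B11).
No rule produces Kelird, and it is not given. Valdal would need Irdven, Galtal, and Valfen (B6), but Irdven is never earned. Lamjor would need Valdal and Valfen (B2), but Valdal is never earned.

Eskfal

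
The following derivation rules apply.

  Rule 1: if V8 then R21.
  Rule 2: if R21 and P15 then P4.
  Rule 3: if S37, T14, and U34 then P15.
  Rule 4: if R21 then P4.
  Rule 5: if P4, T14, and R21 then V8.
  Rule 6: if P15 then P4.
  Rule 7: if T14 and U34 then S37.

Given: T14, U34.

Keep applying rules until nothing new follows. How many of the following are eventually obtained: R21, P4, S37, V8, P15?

3

From T14 and U34, Rule 7 gives S37.
S37, T14, and U34 hold, so P15 follows (Rule 3).
P15 holds, so P4 follows (Rule 6).
R21 would need V8 (Rule 1), but V8 is never established.
P4: reached.
S37: reached.
V8 would need P4, T14, and R21 (Rule 5), but R21 is never established.
P15: reached.
Reached: P4, S37, and P15 — 3 of the 5.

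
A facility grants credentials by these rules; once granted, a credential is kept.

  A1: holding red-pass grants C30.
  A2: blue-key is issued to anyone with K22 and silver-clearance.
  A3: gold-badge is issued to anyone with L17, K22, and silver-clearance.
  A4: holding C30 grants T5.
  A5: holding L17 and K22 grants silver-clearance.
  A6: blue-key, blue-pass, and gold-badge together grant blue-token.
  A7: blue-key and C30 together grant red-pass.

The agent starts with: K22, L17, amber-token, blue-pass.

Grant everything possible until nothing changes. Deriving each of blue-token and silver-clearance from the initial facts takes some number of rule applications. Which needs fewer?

silver-clearance: Holding L17 and K22 grants silver-clearance (A5). [1 rule application]
blue-token: Holding L17 and K22 grants silver-clearance (A5). Holding L17, K22, and silver-clearance grants gold-badge (A3). Holding K22 and silver-clearance grants blue-key (A2). Holding blue-key, blue-pass, and gold-badge grants blue-token (A6). [4 rule applications]
silver-clearance needs fewer.

silver-clearance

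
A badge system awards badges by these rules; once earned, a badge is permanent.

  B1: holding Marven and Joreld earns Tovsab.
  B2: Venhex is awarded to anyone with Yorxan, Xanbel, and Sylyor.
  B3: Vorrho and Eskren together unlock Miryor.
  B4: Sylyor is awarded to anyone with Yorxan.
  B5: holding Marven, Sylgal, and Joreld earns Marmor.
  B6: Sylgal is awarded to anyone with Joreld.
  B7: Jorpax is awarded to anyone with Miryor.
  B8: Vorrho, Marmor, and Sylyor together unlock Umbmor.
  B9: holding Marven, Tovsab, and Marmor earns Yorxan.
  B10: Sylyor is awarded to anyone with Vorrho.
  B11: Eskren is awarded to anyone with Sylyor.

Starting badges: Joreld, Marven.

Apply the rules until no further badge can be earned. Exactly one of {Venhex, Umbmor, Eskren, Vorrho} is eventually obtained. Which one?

With Marven and Joreld, Tovsab is earned (B1).
With Joreld, Sylgal is earned (B6).
With Marven, Sylgal, and Joreld, Marmor is earned (B5).
With Marven, Tovsab, and Marmor, Yorxan is earned (B9).
With Yorxan, Sylyor is earned (B4).
With Sylyor, Eskren is earned (B11).
Umbmor would need Vorrho, Marmor, and Sylyor (B8), but Vorrho is never earned. Venhex would need Yorxan, Xanbel, and Sylyor (B2), but Xanbel is never earned. No rule produces Vorrho, and it is not given.

Eskren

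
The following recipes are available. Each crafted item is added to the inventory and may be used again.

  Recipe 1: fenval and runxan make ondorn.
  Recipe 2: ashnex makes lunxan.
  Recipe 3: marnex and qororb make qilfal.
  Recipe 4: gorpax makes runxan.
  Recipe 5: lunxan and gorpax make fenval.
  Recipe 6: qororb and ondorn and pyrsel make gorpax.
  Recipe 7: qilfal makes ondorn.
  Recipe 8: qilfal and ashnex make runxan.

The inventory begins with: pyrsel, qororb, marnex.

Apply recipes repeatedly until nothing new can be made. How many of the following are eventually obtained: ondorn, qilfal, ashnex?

2

Using Recipe 3, marnex and qororb make qilfal.
qilfal → ondorn (Recipe 7).
ondorn: reached.
qilfal: reached.
No rule produces ashnex, and it is not given.
Reached: ondorn and qilfal — 2 of the 3.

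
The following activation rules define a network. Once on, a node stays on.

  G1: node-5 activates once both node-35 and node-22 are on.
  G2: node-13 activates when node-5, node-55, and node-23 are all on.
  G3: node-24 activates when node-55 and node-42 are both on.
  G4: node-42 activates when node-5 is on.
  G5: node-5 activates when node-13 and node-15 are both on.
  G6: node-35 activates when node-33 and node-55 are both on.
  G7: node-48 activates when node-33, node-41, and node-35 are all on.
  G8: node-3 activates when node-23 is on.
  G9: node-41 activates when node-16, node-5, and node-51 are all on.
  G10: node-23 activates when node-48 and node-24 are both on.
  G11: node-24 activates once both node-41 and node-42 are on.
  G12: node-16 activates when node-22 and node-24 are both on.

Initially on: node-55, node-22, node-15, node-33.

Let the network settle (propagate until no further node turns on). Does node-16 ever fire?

Yes

node-33 and node-55 are on, so node-35 activates (G6).
G1: node-35 and node-22 on → node-5 on.
G4: node-5 on → node-42 on.
node-55 and node-42 are on, so node-24 activates (G3).
node-22 and node-24 are on, so node-16 activates (G12).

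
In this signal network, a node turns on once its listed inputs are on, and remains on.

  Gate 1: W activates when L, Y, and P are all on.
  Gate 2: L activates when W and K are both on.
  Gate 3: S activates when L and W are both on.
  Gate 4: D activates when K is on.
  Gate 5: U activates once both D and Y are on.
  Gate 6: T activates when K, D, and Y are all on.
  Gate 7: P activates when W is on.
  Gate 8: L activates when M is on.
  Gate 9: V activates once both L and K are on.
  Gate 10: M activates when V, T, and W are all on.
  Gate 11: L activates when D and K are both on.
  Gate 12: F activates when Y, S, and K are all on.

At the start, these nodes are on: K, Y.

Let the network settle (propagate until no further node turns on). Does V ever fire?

K is on, so D activates (Gate 4).
Gate 11: D and K on → L on.
L and K are on, so V activates (Gate 9).

Yes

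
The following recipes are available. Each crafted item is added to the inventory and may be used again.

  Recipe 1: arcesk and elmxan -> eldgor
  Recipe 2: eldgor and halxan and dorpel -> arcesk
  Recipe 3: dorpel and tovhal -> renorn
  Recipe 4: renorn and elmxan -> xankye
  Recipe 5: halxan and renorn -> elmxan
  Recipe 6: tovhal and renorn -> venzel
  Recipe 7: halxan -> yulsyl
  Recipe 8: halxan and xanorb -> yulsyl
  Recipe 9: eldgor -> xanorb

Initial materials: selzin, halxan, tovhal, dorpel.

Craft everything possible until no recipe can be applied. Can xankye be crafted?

Yes

Using Recipe 3, dorpel and tovhal make renorn.
halxan and renorn -> elmxan (Recipe 5).
renorn and elmxan -> xankye (Recipe 4).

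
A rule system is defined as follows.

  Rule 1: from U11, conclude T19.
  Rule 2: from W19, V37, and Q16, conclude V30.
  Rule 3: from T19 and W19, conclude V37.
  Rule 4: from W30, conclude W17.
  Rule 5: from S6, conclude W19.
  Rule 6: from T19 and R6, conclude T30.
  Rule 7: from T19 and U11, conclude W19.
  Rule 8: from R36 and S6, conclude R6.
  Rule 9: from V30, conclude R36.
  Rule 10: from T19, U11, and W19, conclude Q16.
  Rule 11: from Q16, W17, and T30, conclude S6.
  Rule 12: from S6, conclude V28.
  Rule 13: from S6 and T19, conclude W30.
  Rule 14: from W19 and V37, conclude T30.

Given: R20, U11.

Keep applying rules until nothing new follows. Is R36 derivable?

U11 holds, so T19 follows (Rule 1).
T19 and U11 hold, so W19 follows (Rule 7).
T19, U11, and W19 hold, so Q16 follows (Rule 10).
From T19 and W19, Rule 3 gives V37.
From W19, V37, and Q16, Rule 2 gives V30.
V30 holds, so R36 follows (Rule 9).

Yes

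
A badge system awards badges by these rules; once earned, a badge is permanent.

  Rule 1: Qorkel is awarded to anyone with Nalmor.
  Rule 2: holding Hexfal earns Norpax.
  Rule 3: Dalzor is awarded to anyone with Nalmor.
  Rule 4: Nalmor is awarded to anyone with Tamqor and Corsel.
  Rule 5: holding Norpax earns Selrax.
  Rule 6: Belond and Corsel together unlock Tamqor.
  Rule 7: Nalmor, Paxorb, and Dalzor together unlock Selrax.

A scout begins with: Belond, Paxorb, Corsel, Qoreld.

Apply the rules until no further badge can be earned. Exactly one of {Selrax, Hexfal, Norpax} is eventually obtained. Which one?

With Belond and Corsel, Tamqor is earned (Rule 6).
With Tamqor and Corsel, Nalmor is earned (Rule 4).
With Nalmor, Dalzor is earned (Rule 3).
With Nalmor, Paxorb, and Dalzor, Selrax is earned (Rule 7).
No rule produces Hexfal, and it is not given. Norpax would need Hexfal (Rule 2), but Hexfal is never earned.

Selrax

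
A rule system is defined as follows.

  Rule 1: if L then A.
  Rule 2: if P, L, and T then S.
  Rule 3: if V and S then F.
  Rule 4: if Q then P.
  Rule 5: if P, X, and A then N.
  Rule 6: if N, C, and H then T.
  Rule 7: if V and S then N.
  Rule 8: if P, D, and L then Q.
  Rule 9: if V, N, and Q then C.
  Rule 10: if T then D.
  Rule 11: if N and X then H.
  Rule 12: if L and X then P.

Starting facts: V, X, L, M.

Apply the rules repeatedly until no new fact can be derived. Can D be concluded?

D would need T (Rule 10), but T is never established.

No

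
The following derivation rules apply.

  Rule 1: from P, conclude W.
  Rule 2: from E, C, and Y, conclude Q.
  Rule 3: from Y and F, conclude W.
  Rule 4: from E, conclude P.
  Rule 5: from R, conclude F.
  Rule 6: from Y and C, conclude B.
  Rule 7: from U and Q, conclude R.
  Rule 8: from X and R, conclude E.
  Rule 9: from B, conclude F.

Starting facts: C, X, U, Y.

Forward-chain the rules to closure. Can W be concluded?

Yes

From Y and C, Rule 6 gives B.
B holds, so F follows (Rule 9).
Y and F hold, so W follows (Rule 3).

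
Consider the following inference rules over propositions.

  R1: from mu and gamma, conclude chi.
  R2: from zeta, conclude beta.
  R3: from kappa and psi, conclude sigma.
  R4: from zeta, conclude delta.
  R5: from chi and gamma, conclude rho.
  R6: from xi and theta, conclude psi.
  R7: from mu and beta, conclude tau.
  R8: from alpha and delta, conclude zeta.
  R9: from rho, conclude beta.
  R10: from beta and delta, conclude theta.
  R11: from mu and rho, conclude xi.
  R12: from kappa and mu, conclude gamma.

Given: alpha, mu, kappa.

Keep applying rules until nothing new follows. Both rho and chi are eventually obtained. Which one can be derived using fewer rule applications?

chi

chi: kappa and mu hold, so gamma follows (R12). From mu and gamma, R1 gives chi. [2 rule applications]
rho: kappa and mu hold, so gamma follows (R12). mu and gamma hold, so chi follows (R1). From chi and gamma, R5 gives rho. [3 rule applications]
chi needs fewer.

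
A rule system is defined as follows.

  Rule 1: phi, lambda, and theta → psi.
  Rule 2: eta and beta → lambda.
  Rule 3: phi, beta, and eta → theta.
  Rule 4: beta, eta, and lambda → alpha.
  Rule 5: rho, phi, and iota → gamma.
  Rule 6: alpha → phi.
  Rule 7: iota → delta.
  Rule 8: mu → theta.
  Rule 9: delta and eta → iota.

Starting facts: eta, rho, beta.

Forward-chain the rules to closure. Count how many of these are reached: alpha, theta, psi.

3

eta and beta hold, so lambda follows (Rule 2).
beta, eta, and lambda hold, so alpha follows (Rule 4).
From alpha, Rule 6 gives phi.
From phi, beta, and eta, Rule 3 gives theta.
From phi, lambda, and theta, Rule 1 gives psi.
alpha: reached.
theta: reached.
psi: reached.
All 3 are reached.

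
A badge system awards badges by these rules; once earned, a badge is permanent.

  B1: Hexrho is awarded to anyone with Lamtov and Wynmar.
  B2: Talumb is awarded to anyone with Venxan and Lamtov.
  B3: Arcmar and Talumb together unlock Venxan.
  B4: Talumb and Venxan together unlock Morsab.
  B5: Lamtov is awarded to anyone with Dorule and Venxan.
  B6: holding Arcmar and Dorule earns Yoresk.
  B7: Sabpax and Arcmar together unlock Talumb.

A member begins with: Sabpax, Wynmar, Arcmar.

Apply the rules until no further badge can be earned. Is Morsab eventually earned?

Yes

With Sabpax and Arcmar, Talumb is earned (B7).
With Arcmar and Talumb, Venxan is earned (B3).
With Talumb and Venxan, Morsab is earned (B4).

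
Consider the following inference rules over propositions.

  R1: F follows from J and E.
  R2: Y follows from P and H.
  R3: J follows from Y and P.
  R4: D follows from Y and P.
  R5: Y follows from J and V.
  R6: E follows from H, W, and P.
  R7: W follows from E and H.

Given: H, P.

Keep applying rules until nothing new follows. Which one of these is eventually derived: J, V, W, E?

J

P and H hold, so Y follows (R2).
From Y and P, R3 gives J.
E would need H, W, and P (R6), but W is never established. No rule produces V, and it is not given. W would need E and H (R7), but E is never established.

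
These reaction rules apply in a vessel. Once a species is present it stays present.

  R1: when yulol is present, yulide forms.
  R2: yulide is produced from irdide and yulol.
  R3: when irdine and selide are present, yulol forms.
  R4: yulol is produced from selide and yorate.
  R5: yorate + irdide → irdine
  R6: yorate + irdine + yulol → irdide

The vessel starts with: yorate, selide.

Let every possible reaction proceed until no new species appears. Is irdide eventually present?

No

irdide would need yorate, irdine, and yulol (R6), but irdine never forms.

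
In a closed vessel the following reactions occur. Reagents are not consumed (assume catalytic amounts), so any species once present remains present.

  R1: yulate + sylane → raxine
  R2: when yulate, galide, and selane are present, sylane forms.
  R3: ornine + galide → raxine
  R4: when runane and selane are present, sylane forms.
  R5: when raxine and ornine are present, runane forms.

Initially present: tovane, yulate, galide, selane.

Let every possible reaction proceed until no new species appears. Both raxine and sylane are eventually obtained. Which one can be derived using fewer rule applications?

sylane: yulate, galide, and selane present → sylane forms (R2). [1 rule application]
raxine: yulate, galide, and selane present → sylane forms (R2). yulate and sylane present → raxine forms (R1). [2 rule applications]
sylane needs fewer.

sylane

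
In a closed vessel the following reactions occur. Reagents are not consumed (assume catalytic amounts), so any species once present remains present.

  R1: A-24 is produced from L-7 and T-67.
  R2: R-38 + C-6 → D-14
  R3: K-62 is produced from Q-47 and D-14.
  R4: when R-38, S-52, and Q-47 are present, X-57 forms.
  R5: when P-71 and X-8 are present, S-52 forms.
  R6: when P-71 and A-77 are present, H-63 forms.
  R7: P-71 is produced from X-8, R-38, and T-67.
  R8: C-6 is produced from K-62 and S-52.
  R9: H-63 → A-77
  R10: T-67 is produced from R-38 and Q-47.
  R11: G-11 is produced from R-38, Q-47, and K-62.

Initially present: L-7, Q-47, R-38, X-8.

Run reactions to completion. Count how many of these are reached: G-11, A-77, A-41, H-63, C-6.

0

G-11 would need R-38, Q-47, and K-62 (R11), but K-62 never forms.
A-77 would need H-63 (R9), but H-63 never forms.
No rule produces A-41, and it is not given.
H-63 would need P-71 and A-77 (R6), but A-77 never forms.
C-6 would need K-62 and S-52 (R8), but K-62 never forms.
None of the 5 are reached.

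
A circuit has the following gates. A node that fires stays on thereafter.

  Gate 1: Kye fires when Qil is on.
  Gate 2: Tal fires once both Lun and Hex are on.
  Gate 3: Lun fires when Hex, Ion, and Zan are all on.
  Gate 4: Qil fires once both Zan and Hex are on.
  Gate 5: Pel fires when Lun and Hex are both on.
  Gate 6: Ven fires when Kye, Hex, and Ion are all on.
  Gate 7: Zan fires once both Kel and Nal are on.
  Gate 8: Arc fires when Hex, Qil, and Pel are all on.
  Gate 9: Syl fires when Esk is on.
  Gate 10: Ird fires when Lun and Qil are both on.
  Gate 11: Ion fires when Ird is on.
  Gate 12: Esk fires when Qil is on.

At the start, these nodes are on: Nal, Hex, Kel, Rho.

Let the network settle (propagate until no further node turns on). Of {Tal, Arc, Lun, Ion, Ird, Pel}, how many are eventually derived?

Tal would need Lun and Hex (Gate 2), but Lun never turns on.
Arc would need Hex, Qil, and Pel (Gate 8), but Pel never turns on.
Lun would need Hex, Ion, and Zan (Gate 3), but Ion never turns on.
Ion would need Ird (Gate 11), but Ird never turns on.
Ird would need Lun and Qil (Gate 10), but Lun never turns on.
Pel would need Lun and Hex (Gate 5), but Lun never turns on.
None of the 6 are reached.

0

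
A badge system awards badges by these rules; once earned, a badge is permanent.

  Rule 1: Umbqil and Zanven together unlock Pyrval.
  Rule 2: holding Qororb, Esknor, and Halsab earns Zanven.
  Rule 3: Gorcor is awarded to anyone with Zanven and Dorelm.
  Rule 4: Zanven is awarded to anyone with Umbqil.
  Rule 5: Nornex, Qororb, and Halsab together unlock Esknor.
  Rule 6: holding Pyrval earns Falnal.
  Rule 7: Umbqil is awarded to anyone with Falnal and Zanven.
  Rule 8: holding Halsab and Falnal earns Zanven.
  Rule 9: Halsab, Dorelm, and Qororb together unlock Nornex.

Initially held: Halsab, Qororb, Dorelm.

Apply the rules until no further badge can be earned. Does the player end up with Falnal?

Falnal would need Pyrval (Rule 6), but Pyrval is never earned.

No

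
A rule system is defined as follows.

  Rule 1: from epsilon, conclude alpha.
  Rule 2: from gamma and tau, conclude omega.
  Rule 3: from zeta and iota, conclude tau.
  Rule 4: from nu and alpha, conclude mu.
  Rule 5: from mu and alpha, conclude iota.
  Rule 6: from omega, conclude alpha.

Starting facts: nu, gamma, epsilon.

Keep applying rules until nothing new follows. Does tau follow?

tau would need zeta and iota (Rule 3), but zeta is never established.

No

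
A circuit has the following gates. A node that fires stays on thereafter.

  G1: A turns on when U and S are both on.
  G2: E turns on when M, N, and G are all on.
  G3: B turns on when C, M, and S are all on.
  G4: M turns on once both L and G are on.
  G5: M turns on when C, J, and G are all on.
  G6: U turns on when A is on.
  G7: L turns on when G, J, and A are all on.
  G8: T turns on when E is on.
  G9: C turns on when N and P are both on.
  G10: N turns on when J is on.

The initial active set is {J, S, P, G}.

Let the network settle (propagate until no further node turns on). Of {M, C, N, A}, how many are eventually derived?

3

G10: J on → N on.
N and P are on, so C turns on (G9).
G5: C, J, and G on → M on.
M: reached.
C: reached.
N: reached.
A would need U and S (G1), but U never turns on.
Reached: M, C, and N — 3 of the 4.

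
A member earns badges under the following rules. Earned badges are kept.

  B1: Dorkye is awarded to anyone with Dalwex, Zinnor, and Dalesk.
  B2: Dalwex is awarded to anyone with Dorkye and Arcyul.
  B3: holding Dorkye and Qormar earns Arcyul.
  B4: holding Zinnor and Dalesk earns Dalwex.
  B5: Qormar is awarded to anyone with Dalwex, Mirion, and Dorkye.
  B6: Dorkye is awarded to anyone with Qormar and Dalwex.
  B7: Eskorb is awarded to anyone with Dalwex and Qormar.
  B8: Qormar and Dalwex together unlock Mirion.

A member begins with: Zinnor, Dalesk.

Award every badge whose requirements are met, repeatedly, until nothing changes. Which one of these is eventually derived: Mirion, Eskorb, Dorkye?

Dorkye

With Zinnor and Dalesk, Dalwex is earned (B4).
With Dalwex, Zinnor, and Dalesk, Dorkye is earned (B1).
Eskorb would need Dalwex and Qormar (B7), but Qormar is never earned. Mirion would need Qormar and Dalwex (B8), but Qormar is never earned.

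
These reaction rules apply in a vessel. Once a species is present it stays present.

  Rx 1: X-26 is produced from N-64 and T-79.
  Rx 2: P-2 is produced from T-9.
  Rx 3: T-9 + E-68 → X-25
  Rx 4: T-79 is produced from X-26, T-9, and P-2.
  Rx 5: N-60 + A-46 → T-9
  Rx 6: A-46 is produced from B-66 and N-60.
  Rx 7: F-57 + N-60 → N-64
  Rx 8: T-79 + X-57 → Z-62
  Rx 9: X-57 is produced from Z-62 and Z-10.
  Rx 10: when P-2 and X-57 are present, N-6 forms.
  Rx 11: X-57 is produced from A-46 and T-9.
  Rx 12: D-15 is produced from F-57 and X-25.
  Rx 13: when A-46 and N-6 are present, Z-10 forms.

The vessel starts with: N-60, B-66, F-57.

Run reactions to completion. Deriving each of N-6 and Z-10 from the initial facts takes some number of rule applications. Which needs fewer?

N-6: B-66 and N-60 present → A-46 forms (Rx 6). N-60 and A-46 present → T-9 forms (Rx 5). A-46 and T-9 present → X-57 forms (Rx 11). T-9 present → P-2 forms (Rx 2). P-2 and X-57 present → N-6 forms (Rx 10). [5 rule applications]
Z-10: B-66 and N-60 present → A-46 forms (Rx 6). N-60 and A-46 present → T-9 forms (Rx 5). A-46 and T-9 present → X-57 forms (Rx 11). T-9 present → P-2 forms (Rx 2). P-2 and X-57 present → N-6 forms (Rx 10). A-46 and N-6 present → Z-10 forms (Rx 13). [6 rule applications]
N-6 needs fewer.

N-6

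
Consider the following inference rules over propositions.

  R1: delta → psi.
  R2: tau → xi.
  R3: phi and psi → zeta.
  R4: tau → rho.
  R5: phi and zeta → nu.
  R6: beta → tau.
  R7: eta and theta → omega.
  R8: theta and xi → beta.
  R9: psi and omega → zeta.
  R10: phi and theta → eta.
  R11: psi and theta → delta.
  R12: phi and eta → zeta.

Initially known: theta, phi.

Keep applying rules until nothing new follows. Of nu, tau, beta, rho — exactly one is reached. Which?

From phi and theta, R10 gives eta.
phi and eta hold, so zeta follows (R12).
From phi and zeta, R5 gives nu.
rho would need tau (R4), but tau is never established. beta would need theta and xi (R8), but xi is never established. tau would need beta (R6), but beta is never established.

nu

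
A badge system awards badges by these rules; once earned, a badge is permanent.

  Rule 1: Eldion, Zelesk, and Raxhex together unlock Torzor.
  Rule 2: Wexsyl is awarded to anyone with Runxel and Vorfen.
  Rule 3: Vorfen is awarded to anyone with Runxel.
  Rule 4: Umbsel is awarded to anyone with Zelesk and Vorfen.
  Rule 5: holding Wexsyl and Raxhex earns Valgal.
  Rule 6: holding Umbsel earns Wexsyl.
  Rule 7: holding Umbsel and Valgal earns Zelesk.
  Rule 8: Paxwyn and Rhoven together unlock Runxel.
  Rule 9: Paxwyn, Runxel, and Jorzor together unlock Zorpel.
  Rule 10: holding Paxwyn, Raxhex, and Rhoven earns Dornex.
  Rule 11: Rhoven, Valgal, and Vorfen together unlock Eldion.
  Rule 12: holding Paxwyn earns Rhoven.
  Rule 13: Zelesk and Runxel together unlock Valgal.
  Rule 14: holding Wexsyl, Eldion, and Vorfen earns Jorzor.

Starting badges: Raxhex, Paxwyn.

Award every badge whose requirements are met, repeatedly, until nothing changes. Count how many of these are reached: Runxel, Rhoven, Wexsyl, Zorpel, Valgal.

5

With Paxwyn, Rhoven is earned (Rule 12).
With Paxwyn and Rhoven, Runxel is earned (Rule 8).
With Runxel, Vorfen is earned (Rule 3).
With Runxel and Vorfen, Wexsyl is earned (Rule 2).
With Wexsyl and Raxhex, Valgal is earned (Rule 5).
With Rhoven, Valgal, and Vorfen, Eldion is earned (Rule 11).
With Wexsyl, Eldion, and Vorfen, Jorzor is earned (Rule 14).
With Paxwyn, Runxel, and Jorzor, Zorpel is earned (Rule 9).
Runxel: reached.
Rhoven: reached.
Wexsyl: reached.
Zorpel: reached.
Valgal: reached.
All 5 are reached.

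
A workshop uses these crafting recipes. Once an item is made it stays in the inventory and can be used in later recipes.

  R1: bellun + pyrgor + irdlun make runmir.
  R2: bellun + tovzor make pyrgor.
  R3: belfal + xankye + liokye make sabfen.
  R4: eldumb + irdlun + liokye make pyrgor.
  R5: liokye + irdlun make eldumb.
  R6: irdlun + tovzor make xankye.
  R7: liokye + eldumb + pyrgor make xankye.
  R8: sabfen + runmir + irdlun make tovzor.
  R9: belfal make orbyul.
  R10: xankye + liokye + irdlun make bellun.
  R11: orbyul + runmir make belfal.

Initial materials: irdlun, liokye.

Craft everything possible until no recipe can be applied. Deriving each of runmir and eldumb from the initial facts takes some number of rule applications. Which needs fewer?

eldumb

eldumb: liokye + irdlun → eldumb (R5). [1 rule application]
runmir: Using R5, liokye and irdlun make eldumb. Using R4, eldumb, irdlun, and liokye make pyrgor. liokye + eldumb + pyrgor → xankye (R7). Using R10, xankye, liokye, and irdlun make bellun. bellun + pyrgor + irdlun → runmir (R1). [5 rule applications]
eldumb needs fewer.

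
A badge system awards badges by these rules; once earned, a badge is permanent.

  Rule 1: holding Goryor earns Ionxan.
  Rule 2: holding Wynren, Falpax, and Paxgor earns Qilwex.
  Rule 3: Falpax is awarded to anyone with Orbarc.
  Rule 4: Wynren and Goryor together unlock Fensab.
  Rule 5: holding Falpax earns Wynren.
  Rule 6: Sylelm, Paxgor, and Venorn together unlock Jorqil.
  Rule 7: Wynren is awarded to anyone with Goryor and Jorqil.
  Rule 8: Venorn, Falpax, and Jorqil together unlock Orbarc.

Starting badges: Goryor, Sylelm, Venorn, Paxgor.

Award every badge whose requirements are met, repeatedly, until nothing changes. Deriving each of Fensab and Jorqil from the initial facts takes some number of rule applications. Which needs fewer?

Jorqil: With Sylelm, Paxgor, and Venorn, Jorqil is earned (Rule 6). [1 rule application]
Fensab: With Sylelm, Paxgor, and Venorn, Jorqil is earned (Rule 6). With Goryor and Jorqil, Wynren is earned (Rule 7). With Wynren and Goryor, Fensab is earned (Rule 4). [3 rule applications]
Jorqil needs fewer.

Jorqil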